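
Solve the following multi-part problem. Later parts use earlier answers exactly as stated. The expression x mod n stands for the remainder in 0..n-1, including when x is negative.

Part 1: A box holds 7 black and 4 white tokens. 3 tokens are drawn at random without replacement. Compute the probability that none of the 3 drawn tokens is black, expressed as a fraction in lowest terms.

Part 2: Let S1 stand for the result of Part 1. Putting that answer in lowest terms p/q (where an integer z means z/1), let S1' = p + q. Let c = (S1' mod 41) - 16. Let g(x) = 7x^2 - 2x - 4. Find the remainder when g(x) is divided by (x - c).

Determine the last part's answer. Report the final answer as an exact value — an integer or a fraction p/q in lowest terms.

Part 1: total draws C(11,3) = 165; favorable C(4,3) = 4; P = 4/165; answer 4/165
Part 2: S1 = 4/165; threaded value p + q = 169; c = -11; remainder = value at the root: 7*(-11)^2 - 2*(-11)^1 - 4 = (847) + (22) + (-4) = 865; answer 865

865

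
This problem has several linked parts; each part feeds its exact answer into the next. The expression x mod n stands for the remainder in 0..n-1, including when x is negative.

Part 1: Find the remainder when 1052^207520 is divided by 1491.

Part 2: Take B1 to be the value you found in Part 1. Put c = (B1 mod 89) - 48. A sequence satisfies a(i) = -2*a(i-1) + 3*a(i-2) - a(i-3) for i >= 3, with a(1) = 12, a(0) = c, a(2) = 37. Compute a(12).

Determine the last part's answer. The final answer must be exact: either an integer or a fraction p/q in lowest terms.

1134304

Part 1: squarings mod 1491: 1052^1=1052, 1052^2=382, 1052^4=1297, 1052^8=361, 1052^16=604, 1052^32=1012, 1052^64=1318, 1052^128=109, 1052^256=1444, 1052^512=718, 1052^1024=1129, 1052^2048=1327, 1052^4096=58, 1052^8192=382, 1052^16384=1297, 1052^32768=361, 1052^65536=604, 1052^131072=1012; 1052^207520 = 1052^32 * 1052^128 * 1052^512 * 1052^2048 * 1052^8192 * 1052^65536 * 1052^131072 = 37 (mod 1491); answer 37
Part 2: B1 = 37; c = -11; a(3) = -2*(37) + 3*(12) - 1*(-11) = -27; iterating: a(3)=-27, a(4)=153, a(5)=-424, a(6)=1334, a(7)=-4093, a(8)=12612, a(9)=-38837, a(10)=119603, a(11)=-368329, a(12)=1134304; answer 1134304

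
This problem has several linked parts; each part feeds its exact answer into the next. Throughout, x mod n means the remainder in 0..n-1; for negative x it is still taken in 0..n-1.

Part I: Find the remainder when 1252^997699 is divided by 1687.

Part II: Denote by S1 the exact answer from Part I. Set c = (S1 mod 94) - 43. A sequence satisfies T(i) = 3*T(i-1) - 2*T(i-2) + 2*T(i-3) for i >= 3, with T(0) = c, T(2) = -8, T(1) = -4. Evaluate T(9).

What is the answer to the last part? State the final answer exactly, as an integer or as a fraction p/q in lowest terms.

-5316

Part I: squarings mod 1687: 1252^1=1252, 1252^2=281, 1252^4=1359, 1252^8=1303, 1252^16=687, 1252^32=1296, 1252^64=1051, 1252^128=1303, 1252^256=687, 1252^512=1296, 1252^1024=1051, 1252^2048=1303, 1252^4096=687, 1252^8192=1296, 1252^16384=1051, 1252^32768=1303, 1252^65536=687, 1252^131072=1296, 1252^262144=1051, 1252^524288=1303; 1252^997699 = 1252^1 * 1252^2 * 1252^64 * 1252^256 * 1252^2048 * 1252^4096 * 1252^8192 * 1252^65536 * 1252^131072 * 1252^262144 * 1252^524288 = 41 (mod 1687); answer 41
Part II: S1 = 41; c = -2; T(3) = 3*(-8) - 2*(-4) + 2*(-2) = -20; iterating: T(3)=-20, T(4)=-52, T(5)=-132, T(6)=-332, T(7)=-836, T(8)=-2108, T(9)=-5316; answer -5316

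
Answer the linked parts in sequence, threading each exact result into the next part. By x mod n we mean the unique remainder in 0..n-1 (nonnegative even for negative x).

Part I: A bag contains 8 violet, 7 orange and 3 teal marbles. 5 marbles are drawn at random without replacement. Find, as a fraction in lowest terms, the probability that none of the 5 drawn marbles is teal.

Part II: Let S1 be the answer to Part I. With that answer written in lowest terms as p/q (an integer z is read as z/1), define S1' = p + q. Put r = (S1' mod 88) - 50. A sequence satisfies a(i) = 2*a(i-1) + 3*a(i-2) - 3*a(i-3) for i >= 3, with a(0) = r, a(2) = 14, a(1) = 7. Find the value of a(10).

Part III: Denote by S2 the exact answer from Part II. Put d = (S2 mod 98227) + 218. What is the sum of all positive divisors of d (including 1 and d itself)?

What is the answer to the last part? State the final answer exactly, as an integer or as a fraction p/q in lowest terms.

35120

Part I: total draws C(18,5) = 8568; favorable C(15,5) = 3003; P = 143/408; answer 143/408
Part II: S1 = 143/408; threaded value p + q = 551; r = -27; a(3) = 2*(14) + 3*(7) - 3*(-27) = 130; iterating: a(3)=130, a(4)=281, a(5)=910, a(6)=2273, a(7)=6433, a(8)=16955, a(9)=46390, a(10)=124346; answer 124346
Part III: S2 = 124346; d = 26337; 26337 = 3 * 8779; sigma = (1 + 3) * (1 + 8779) = 4 * 8780 = 35120; answer 35120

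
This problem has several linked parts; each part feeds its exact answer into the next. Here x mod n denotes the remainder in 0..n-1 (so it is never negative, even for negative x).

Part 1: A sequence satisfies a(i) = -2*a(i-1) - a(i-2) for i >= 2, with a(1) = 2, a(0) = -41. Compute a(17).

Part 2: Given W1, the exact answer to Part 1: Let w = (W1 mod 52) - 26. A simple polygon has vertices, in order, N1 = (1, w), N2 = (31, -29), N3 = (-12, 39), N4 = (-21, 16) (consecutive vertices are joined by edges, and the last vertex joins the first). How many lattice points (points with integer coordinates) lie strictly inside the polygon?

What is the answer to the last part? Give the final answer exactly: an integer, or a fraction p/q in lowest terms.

Part 1: a(2) = -2*(2) - 1*(-41) = 37; iterating: a(2)=37, a(3)=-76, a(4)=115, a(5)=-154, a(6)=193, a(7)=-232, a(8)=271, a(9)=-310, a(10)=349, a(11)=-388, a(12)=427, a(13)=-466, a(14)=505, a(15)=-544, a(16)=583, a(17)=-622; answer -622
Part 2: W1 = -622; w = -24; cross terms: (1*-29 - 31*-24)=715, (31*39 - -12*-29)=861, (-12*16 - -21*39)=627, (-21*-24 - 1*16)=488; twice the area = |2691| = 2691; area = 2691/2; boundary points = 5 + 1 + 1 + 2 = 9; strictly interior points = area - boundary/2 + 1 = 1342; answer 1342

1342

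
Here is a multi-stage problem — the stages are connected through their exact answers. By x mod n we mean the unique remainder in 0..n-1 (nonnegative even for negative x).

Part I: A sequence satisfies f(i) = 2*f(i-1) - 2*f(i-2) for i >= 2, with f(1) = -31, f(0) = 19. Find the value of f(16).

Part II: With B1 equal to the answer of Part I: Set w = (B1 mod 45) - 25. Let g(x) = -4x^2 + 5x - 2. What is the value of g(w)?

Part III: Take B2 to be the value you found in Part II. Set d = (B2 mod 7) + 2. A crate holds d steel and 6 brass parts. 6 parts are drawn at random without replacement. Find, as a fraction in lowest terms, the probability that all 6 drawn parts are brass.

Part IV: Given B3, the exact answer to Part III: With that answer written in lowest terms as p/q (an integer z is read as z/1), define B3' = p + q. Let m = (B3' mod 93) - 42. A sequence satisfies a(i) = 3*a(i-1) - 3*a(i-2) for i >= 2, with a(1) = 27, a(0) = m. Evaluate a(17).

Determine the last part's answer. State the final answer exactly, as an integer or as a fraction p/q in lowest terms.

Part I: f(2) = 2*(-31) - 2*(19) = -100; iterating: f(2)=-100, f(3)=-138, f(4)=-76, f(5)=124, f(6)=400, f(7)=552, f(8)=304, f(9)=-496, f(10)=-1600, f(11)=-2208, f(12)=-1216, f(13)=1984, f(14)=6400, f(15)=8832, f(16)=4864; answer 4864
Part II: B1 = 4864; w = -21; -4*(-21)^2 + 5*(-21)^1 - 2 = (-1764) + (-105) + (-2) = -1871; answer -1871
Part III: B2 = -1871; d = 7; total draws C(13,6) = 1716; favorable C(6,6) = 1; P = 1/1716; answer 1/1716
Part IV: B3 = 1/1716; threaded value p + q = 1717; m = 1; a(2) = 3*(27) - 3*(1) = 78; iterating: a(2)=78, a(3)=153, a(4)=225, a(5)=216, a(6)=-27, a(7)=-729, a(8)=-2106, a(9)=-4131, a(10)=-6075, a(11)=-5832, a(12)=729, a(13)=19683, a(14)=56862, a(15)=111537, a(16)=164025, a(17)=157464; answer 157464

157464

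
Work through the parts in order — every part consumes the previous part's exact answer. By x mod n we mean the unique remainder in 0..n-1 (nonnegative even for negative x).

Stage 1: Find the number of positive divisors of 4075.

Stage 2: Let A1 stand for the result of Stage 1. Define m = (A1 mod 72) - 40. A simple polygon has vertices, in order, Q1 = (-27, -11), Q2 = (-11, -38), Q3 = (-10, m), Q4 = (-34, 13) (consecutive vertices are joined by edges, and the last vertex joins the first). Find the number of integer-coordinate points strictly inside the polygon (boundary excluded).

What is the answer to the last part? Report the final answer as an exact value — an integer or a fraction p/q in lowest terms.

Stage 1: 4075 = 5^2 * 163; number of divisors = (2+1) * (1+1) = 6; answer 6
Stage 2: A1 = 6; m = -34; cross terms: (-27*-38 - -11*-11)=905, (-11*-34 - -10*-38)=-6, (-10*13 - -34*-34)=-1286, (-34*-11 - -27*13)=725; twice the area = |338| = 338; area = 169; boundary points = 1 + 1 + 1 + 1 = 4; strictly interior points = area - boundary/2 + 1 = 168; answer 168

168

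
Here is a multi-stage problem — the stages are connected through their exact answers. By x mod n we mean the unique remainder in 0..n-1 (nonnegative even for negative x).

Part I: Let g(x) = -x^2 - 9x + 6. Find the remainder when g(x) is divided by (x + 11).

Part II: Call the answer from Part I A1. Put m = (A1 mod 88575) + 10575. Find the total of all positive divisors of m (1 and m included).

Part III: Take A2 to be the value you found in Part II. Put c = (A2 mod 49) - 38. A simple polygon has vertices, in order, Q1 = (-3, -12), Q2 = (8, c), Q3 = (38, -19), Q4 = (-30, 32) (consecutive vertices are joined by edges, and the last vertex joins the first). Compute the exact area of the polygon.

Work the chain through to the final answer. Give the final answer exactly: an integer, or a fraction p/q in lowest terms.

1302

Part I: remainder = value at the root: -1*(-11)^2 - 9*(-11)^1 + 6 = (-121) + (99) + (6) = -16; answer -16
Part II: A1 = -16; m = 99134; 99134 = 2 * 7 * 73 * 97; sigma = (1 + 2) * (1 + 7) * (1 + 73) * (1 + 97) = 3 * 8 * 74 * 98 = 174048; answer 174048
Part III: A2 = 174048; c = -38; cross terms: (-3*-38 - 8*-12)=210, (8*-19 - 38*-38)=1292, (38*32 - -30*-19)=646, (-30*-12 - -3*32)=456; twice the area = |2604| = 2604; area = 1302; answer 1302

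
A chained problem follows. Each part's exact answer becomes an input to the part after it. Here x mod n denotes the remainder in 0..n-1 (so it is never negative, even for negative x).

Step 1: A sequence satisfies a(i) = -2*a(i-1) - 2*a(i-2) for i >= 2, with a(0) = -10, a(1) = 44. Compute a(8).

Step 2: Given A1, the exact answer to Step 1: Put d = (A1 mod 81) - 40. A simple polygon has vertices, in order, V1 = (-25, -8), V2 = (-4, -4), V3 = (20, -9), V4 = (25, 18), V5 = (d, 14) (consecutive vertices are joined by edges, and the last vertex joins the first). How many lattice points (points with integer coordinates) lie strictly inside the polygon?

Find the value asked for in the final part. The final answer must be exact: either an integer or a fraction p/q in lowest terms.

1227

Step 1: a(2) = -2*(44) - 2*(-10) = -68; iterating: a(2)=-68, a(3)=48, a(4)=40, a(5)=-176, a(6)=272, a(7)=-192, a(8)=-160; answer -160
Step 2: A1 = -160; d = -38; cross terms: (-25*-4 - -4*-8)=68, (-4*-9 - 20*-4)=116, (20*18 - 25*-9)=585, (25*14 - -38*18)=1034, (-38*-8 - -25*14)=654; twice the area = |2457| = 2457; area = 2457/2; boundary points = 1 + 1 + 1 + 1 + 1 = 5; strictly interior points = area - boundary/2 + 1 = 1227; answer 1227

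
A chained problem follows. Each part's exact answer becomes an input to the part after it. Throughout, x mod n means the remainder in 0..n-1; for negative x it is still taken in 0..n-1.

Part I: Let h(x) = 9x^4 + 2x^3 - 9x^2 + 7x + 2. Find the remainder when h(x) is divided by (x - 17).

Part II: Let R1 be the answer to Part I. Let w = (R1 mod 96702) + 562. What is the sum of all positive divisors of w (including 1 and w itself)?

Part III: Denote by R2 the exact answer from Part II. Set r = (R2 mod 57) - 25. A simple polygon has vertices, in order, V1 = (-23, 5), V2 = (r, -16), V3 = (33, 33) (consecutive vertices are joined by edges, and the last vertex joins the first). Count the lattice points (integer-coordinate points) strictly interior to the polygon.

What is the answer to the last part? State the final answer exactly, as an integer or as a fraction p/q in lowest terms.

Part I: remainder = value at the root: 9*(17)^4 + 2*(17)^3 - 9*(17)^2 + 7*(17)^1 + 2 = (751689) + (9826) + (-2601) + (119) + (2) = 759035; answer 759035
Part II: R1 = 759035; w = 82683; 82683 = 3^2 * 9187; sigma = (1 + 3 + 9) * (1 + 9187) = 13 * 9188 = 119444; answer 119444
Part III: R2 = 119444; r = 4; cross terms: (-23*-16 - 4*5)=348, (4*33 - 33*-16)=660, (33*5 - -23*33)=924; twice the area = |1932| = 1932; area = 966; boundary points = 3 + 1 + 28 = 32; strictly interior points = area - boundary/2 + 1 = 951; answer 951

951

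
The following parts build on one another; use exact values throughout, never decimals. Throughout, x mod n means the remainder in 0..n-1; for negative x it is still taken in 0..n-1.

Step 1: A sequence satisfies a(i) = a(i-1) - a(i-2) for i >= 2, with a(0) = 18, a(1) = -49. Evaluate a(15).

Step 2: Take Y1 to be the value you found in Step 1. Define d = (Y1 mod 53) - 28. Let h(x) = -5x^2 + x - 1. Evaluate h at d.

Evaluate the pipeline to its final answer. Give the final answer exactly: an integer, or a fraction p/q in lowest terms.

Step 1: a(2) = 1*(-49) - 1*(18) = -67; iterating: a(2)=-67, a(3)=-18, a(4)=49, a(5)=67, a(6)=18, a(7)=-49, a(8)=-67, a(9)=-18, a(10)=49, a(11)=67, a(12)=18, a(13)=-49, a(14)=-67, a(15)=-18; answer -18
Step 2: Y1 = -18; d = 7; -5*(7)^2 + 1*(7)^1 - 1 = (-245) + (7) + (-1) = -239; answer -239

-239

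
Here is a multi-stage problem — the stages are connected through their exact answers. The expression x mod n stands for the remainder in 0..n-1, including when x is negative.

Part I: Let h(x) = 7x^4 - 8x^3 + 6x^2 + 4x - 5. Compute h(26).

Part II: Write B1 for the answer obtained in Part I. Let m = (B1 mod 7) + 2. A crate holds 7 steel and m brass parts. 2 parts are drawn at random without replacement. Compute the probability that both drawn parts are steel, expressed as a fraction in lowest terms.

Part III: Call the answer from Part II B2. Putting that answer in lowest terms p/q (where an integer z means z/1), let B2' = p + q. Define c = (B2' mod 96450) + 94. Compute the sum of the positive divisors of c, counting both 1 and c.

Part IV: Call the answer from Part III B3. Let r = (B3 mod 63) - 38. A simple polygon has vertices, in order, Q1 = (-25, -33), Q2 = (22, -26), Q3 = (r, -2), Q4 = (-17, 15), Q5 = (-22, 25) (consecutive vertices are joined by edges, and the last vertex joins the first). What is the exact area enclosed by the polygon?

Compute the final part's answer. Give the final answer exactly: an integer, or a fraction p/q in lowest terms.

2103/2

Part I: 7*(26)^4 - 8*(26)^3 + 6*(26)^2 + 4*(26)^1 - 5 = (3198832) + (-140608) + (4056) + (104) + (-5) = 3062379; answer 3062379
Part II: B1 = 3062379; m = 7; total draws C(14,2) = 91; favorable C(7,2) = 21; P = 3/13; answer 3/13
Part III: B2 = 3/13; threaded value p + q = 16; c = 110; 110 = 2 * 5 * 11; sigma = (1 + 2) * (1 + 5) * (1 + 11) = 3 * 6 * 12 = 216; answer 216
Part IV: B3 = 216; r = -11; cross terms: (-25*-26 - 22*-33)=1376, (22*-2 - -11*-26)=-330, (-11*15 - -17*-2)=-199, (-17*25 - -22*15)=-95, (-22*-33 - -25*25)=1351; twice the area = |2103| = 2103; area = 2103/2; answer 2103/2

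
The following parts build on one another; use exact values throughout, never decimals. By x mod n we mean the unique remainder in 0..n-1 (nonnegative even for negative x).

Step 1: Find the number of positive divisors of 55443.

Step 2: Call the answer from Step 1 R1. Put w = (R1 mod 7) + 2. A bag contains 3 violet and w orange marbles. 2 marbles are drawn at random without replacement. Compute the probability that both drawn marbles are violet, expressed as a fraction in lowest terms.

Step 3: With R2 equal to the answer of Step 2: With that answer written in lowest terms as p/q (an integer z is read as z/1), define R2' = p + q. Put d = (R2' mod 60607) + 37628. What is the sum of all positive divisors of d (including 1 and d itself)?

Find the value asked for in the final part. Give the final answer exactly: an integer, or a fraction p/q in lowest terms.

Step 1: 55443 = 3 * 18481; number of divisors = (1+1) * (1+1) = 4; answer 4
Step 2: R1 = 4; w = 6; total draws C(9,2) = 36; favorable C(3,2) = 3; P = 1/12; answer 1/12
Step 3: R2 = 1/12; threaded value p + q = 13; d = 37641; 37641 = 3 * 12547; sigma = (1 + 3) * (1 + 12547) = 4 * 12548 = 50192; answer 50192

50192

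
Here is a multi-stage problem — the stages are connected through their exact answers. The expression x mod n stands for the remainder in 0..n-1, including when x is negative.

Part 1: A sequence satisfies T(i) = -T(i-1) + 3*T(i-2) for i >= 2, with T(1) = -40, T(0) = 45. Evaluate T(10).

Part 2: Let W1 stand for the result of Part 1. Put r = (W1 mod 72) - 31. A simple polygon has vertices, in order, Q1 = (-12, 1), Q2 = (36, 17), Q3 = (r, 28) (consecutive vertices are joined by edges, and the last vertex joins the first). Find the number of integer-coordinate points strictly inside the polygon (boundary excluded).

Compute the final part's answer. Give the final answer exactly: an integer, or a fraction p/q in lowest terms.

564

Part 1: T(2) = -1*(-40) + 3*(45) = 175; iterating: T(2)=175, T(3)=-295, T(4)=820, T(5)=-1705, T(6)=4165, T(7)=-9280, T(8)=21775, T(9)=-49615, T(10)=114940; answer 114940
Part 2: W1 = 114940; r = -3; cross terms: (-12*17 - 36*1)=-240, (36*28 - -3*17)=1059, (-3*1 - -12*28)=333; twice the area = |1152| = 1152; area = 576; boundary points = 16 + 1 + 9 = 26; strictly interior points = area - boundary/2 + 1 = 564; answer 564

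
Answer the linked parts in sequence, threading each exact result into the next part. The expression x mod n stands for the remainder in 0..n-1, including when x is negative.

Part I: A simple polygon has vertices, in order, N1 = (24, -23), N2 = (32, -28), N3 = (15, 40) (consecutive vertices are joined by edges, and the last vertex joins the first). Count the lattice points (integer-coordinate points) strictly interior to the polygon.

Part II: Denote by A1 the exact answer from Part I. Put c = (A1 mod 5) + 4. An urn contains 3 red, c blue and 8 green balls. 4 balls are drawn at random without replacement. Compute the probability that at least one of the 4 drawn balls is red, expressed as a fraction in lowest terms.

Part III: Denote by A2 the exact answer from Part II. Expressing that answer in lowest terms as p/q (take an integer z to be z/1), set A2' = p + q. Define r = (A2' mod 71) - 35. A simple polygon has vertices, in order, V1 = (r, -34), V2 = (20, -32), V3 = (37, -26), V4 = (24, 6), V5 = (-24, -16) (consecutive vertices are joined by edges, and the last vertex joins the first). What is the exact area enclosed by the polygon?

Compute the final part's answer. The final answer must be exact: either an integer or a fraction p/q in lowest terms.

Part I: cross terms: (24*-28 - 32*-23)=64, (32*40 - 15*-28)=1700, (15*-23 - 24*40)=-1305; twice the area = |459| = 459; area = 459/2; boundary points = 1 + 17 + 9 = 27; strictly interior points = area - boundary/2 + 1 = 217; answer 217
Part II: A1 = 217; c = 6; total draws C(17,4) = 2380; complement C(14,4) = 1001; favorable 2380 - 1001 = 1379; P = 197/340; answer 197/340
Part III: A2 = 197/340; threaded value p + q = 537; r = 5; cross terms: (5*-32 - 20*-34)=520, (20*-26 - 37*-32)=664, (37*6 - 24*-26)=846, (24*-16 - -24*6)=-240, (-24*-34 - 5*-16)=896; twice the area = |2686| = 2686; area = 1343; answer 1343

1343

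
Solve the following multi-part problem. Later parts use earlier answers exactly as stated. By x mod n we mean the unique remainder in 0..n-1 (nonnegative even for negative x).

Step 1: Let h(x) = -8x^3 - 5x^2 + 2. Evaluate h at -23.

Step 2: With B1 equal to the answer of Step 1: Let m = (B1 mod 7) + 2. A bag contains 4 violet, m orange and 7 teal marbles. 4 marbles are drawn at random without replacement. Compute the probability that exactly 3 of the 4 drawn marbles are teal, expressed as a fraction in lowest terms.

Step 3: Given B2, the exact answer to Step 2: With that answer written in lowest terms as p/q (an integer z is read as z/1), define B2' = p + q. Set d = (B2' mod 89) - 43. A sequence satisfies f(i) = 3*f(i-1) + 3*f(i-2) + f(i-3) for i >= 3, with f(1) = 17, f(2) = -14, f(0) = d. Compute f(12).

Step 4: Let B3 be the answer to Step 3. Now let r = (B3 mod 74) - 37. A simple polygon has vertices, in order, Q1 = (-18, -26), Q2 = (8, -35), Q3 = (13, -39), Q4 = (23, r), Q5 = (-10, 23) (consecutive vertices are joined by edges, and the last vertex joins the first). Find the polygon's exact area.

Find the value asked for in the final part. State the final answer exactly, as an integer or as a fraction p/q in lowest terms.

Step 1: -8*(-23)^3 - 5*(-23)^2 + 2 = (97336) + (-2645) + (2) = 94693; answer 94693
Step 2: B1 = 94693; m = 6; total draws C(17,4) = 2380; favorable C(7,3)*C(10,1) = 350; P = 5/34; answer 5/34
Step 3: B2 = 5/34; threaded value p + q = 39; d = -4; f(3) = 3*(-14) + 3*(17) + 1*(-4) = 5; iterating: f(3)=5, f(4)=-10, f(5)=-29, f(6)=-112, f(7)=-433, f(8)=-1664, f(9)=-6403, f(10)=-24634, f(11)=-94775, f(12)=-364630; answer -364630
Step 4: B3 = -364630; r = 5; cross terms: (-18*-35 - 8*-26)=838, (8*-39 - 13*-35)=143, (13*5 - 23*-39)=962, (23*23 - -10*5)=579, (-10*-26 - -18*23)=674; twice the area = |3196| = 3196; area = 1598; answer 1598

1598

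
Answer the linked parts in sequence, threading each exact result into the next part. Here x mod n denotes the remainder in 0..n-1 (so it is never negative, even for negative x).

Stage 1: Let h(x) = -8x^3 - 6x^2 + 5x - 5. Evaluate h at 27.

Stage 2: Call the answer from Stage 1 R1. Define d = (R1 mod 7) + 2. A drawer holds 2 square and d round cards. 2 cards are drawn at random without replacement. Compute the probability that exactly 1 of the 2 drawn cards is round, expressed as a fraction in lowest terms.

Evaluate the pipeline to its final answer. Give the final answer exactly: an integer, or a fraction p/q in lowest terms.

16/45

Stage 1: -8*(27)^3 - 6*(27)^2 + 5*(27)^1 - 5 = (-157464) + (-4374) + (135) + (-5) = -161708; answer -161708
Stage 2: R1 = -161708; d = 8; total draws C(10,2) = 45; favorable C(8,1)*C(2,1) = 16; P = 16/45; answer 16/45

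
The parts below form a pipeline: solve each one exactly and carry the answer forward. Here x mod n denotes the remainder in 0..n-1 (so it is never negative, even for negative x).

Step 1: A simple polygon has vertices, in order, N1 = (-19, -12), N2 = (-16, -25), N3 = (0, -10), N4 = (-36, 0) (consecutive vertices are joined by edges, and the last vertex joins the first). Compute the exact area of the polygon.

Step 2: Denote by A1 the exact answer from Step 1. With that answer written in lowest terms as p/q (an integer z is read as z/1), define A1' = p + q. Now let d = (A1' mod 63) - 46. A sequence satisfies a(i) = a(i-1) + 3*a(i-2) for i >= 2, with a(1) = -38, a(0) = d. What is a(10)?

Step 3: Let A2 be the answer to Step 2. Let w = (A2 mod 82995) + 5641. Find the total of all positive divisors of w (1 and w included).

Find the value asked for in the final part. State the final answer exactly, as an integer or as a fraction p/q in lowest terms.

84336

Step 1: cross terms: (-19*-25 - -16*-12)=283, (-16*-10 - 0*-25)=160, (0*0 - -36*-10)=-360, (-36*-12 - -19*0)=432; twice the area = |515| = 515; area = 515/2; answer 515/2
Step 2: A1 = 515/2; threaded value p + q = 517; d = -33; a(2) = 1*(-38) + 3*(-33) = -137; iterating: a(2)=-137, a(3)=-251, a(4)=-662, a(5)=-1415, a(6)=-3401, a(7)=-7646, a(8)=-17849, a(9)=-40787, a(10)=-94334; answer -94334
Step 3: A2 = -94334; w = 77297; 77297 = 11 * 7027; sigma = (1 + 11) * (1 + 7027) = 12 * 7028 = 84336; answer 84336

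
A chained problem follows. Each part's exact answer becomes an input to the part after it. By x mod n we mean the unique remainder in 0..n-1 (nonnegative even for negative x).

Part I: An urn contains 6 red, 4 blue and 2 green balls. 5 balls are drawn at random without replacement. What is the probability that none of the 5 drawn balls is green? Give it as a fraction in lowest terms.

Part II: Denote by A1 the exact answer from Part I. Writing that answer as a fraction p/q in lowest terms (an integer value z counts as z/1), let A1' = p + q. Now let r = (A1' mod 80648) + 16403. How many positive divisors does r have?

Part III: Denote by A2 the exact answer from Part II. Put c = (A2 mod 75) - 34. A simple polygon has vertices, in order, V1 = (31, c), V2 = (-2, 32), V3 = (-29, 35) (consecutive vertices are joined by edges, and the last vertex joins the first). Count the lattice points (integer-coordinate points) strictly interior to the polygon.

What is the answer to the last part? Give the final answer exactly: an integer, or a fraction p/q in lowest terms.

570

Part I: total draws C(12,5) = 792; favorable C(10,5) = 252; P = 7/22; answer 7/22
Part II: A1 = 7/22; threaded value p + q = 29; r = 16432; 16432 = 2^4 * 13 * 79; number of divisors = (4+1) * (1+1) * (1+1) = 20; answer 20
Part III: A2 = 20; c = -14; cross terms: (31*32 - -2*-14)=964, (-2*35 - -29*32)=858, (-29*-14 - 31*35)=-679; twice the area = |1143| = 1143; area = 1143/2; boundary points = 1 + 3 + 1 = 5; strictly interior points = area - boundary/2 + 1 = 570; answer 570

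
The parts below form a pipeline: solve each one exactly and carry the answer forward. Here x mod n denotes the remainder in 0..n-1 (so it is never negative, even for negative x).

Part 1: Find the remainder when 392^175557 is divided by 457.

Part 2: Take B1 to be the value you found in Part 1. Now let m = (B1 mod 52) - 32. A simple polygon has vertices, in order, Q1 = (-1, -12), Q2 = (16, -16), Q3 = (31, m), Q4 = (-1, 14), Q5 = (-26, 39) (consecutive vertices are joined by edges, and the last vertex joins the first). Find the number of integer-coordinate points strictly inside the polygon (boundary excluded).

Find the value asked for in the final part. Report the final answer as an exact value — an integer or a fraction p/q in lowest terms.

1029

Part 1: squarings mod 457: 392^1=392, 392^2=112, 392^4=205, 392^8=438, 392^16=361, 392^32=76, 392^64=292, 392^128=262, 392^256=94, 392^512=153, 392^1024=102, 392^2048=350, 392^4096=24, 392^8192=119, 392^16384=451, 392^32768=36, 392^65536=382, 392^131072=141; 392^175557 = 392^1 * 392^4 * 392^64 * 392^128 * 392^256 * 392^1024 * 392^2048 * 392^8192 * 392^32768 * 392^131072 = 100 (mod 457); answer 100
Part 2: B1 = 100; m = 16; cross terms: (-1*-16 - 16*-12)=208, (16*16 - 31*-16)=752, (31*14 - -1*16)=450, (-1*39 - -26*14)=325, (-26*-12 - -1*39)=351; twice the area = |2086| = 2086; area = 1043; boundary points = 1 + 1 + 2 + 25 + 1 = 30; strictly interior points = area - boundary/2 + 1 = 1029; answer 1029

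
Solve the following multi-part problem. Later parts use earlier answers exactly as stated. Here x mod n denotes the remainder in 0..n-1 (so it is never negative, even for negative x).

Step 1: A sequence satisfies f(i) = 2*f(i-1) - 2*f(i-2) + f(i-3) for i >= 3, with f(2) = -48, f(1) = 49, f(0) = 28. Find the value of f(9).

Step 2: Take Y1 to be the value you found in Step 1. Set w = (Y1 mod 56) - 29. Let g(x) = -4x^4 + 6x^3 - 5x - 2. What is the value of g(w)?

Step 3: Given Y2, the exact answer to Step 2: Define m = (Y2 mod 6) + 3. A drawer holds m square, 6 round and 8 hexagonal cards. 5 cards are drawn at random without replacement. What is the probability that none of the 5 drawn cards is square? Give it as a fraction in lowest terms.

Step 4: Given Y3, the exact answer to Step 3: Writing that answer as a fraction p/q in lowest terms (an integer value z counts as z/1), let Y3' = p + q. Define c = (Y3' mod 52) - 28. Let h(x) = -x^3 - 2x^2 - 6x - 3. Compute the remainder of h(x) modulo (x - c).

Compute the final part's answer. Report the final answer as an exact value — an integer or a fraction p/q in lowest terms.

2

Step 1: f(3) = 2*(-48) - 2*(49) + 1*(28) = -166; iterating: f(3)=-166, f(4)=-187, f(5)=-90, f(6)=28, f(7)=49, f(8)=-48, f(9)=-166; answer -166
Step 2: Y1 = -166; w = -27; -4*(-27)^4 + 6*(-27)^3 - 5*(-27)^1 - 2 = (-2125764) + (-118098) + (135) + (-2) = -2243729; answer -2243729
Step 3: Y2 = -2243729; m = 4; total draws C(18,5) = 8568; favorable C(14,5) = 2002; P = 143/612; answer 143/612
Step 4: Y3 = 143/612; threaded value p + q = 755; c = -1; remainder = value at the root: -1*(-1)^3 - 2*(-1)^2 - 6*(-1)^1 - 3 = (1) + (-2) + (6) + (-3) = 2; answer 2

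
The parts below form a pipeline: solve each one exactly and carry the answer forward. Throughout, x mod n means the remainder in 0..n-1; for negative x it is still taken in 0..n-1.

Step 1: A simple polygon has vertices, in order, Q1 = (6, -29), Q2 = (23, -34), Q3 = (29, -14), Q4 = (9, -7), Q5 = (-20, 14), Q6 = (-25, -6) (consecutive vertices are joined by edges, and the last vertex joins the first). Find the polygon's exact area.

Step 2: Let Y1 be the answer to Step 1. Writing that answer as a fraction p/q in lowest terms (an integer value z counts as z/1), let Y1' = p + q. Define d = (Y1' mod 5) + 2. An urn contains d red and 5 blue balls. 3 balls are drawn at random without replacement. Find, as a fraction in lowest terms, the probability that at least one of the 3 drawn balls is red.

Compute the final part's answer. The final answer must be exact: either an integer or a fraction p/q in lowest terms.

31/33

Step 1: cross terms: (6*-34 - 23*-29)=463, (23*-14 - 29*-34)=664, (29*-7 - 9*-14)=-77, (9*14 - -20*-7)=-14, (-20*-6 - -25*14)=470, (-25*-29 - 6*-6)=761; twice the area = |2267| = 2267; area = 2267/2; answer 2267/2
Step 2: Y1 = 2267/2; threaded value p + q = 2269; d = 6; total draws C(11,3) = 165; complement C(5,3) = 10; favorable 165 - 10 = 155; P = 31/33; answer 31/33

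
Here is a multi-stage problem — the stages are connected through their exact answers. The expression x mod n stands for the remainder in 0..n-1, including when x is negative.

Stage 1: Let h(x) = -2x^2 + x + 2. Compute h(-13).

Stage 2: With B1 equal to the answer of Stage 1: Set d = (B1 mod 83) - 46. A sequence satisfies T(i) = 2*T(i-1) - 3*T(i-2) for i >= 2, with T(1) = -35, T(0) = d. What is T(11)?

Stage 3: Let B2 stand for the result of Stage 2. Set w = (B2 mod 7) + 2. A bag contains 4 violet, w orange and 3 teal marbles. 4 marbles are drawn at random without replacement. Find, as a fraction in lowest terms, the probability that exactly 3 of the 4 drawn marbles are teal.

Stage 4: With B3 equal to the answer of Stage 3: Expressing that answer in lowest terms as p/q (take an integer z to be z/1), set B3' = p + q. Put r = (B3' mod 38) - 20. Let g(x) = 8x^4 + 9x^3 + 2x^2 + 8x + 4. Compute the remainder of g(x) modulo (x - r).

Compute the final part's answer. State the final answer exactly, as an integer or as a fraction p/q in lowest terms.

Stage 1: -2*(-13)^2 + 1*(-13)^1 + 2 = (-338) + (-13) + (2) = -349; answer -349
Stage 2: B1 = -349; d = 20; T(2) = 2*(-35) - 3*(20) = -130; iterating: T(2)=-130, T(3)=-155, T(4)=80, T(5)=625, T(6)=1010, T(7)=145, T(8)=-2740, T(9)=-5915, T(10)=-3610, T(11)=10525; answer 10525
Stage 3: B2 = 10525; w = 6; total draws C(13,4) = 715; favorable C(3,3)*C(10,1) = 10; P = 2/143; answer 2/143
Stage 4: B3 = 2/143; threaded value p + q = 145; r = 11; remainder = value at the root: 8*(11)^4 + 9*(11)^3 + 2*(11)^2 + 8*(11)^1 + 4 = (117128) + (11979) + (242) + (88) + (4) = 129441; answer 129441

129441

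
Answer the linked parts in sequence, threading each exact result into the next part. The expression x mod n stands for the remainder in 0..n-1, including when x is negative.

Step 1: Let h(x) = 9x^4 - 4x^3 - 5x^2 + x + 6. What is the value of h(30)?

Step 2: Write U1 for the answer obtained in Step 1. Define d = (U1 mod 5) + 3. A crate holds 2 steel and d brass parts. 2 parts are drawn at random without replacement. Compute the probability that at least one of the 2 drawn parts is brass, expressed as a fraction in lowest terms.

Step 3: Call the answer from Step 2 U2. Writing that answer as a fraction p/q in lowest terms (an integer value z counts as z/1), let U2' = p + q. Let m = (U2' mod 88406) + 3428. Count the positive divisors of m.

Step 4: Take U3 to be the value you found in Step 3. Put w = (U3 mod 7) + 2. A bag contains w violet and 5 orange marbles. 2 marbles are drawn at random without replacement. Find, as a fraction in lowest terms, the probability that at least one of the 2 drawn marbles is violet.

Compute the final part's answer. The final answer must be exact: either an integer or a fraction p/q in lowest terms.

Step 1: 9*(30)^4 - 4*(30)^3 - 5*(30)^2 + 1*(30)^1 + 6 = (7290000) + (-108000) + (-4500) + (30) + (6) = 7177536; answer 7177536
Step 2: U1 = 7177536; d = 4; total draws C(6,2) = 15; complement C(2,2) = 1; favorable 15 - 1 = 14; P = 14/15; answer 14/15
Step 3: U2 = 14/15; threaded value p + q = 29; m = 3457; 3457 is prime, so its only divisors are 1 and 3457; count = 2; answer 2
Step 4: U3 = 2; w = 4; total draws C(9,2) = 36; complement C(5,2) = 10; favorable 36 - 10 = 26; P = 13/18; answer 13/18

13/18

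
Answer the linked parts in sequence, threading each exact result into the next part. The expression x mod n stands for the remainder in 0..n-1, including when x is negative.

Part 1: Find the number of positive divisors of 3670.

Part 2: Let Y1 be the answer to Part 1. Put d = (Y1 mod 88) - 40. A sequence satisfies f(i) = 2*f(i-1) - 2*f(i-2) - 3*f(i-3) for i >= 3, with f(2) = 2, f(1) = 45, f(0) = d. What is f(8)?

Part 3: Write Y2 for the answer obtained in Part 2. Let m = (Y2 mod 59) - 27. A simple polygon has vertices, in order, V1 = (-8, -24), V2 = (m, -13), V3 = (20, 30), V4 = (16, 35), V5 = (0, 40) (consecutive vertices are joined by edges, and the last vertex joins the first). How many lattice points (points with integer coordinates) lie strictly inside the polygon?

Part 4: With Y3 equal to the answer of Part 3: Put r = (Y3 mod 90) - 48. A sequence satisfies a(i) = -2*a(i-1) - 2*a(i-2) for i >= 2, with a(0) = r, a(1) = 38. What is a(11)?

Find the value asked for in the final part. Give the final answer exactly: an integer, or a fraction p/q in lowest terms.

1728

Part 1: 3670 = 2 * 5 * 367; number of divisors = (1+1) * (1+1) * (1+1) = 8; answer 8
Part 2: Y1 = 8; d = -32; f(3) = 2*(2) - 2*(45) - 3*(-32) = 10; iterating: f(3)=10, f(4)=-119, f(5)=-264, f(6)=-320, f(7)=245, f(8)=1922; answer 1922
Part 3: Y2 = 1922; m = 7; cross terms: (-8*-13 - 7*-24)=272, (7*30 - 20*-13)=470, (20*35 - 16*30)=220, (16*40 - 0*35)=640, (0*-24 - -8*40)=320; twice the area = |1922| = 1922; area = 961; boundary points = 1 + 1 + 1 + 1 + 8 = 12; strictly interior points = area - boundary/2 + 1 = 956; answer 956
Part 4: Y3 = 956; r = 8; a(2) = -2*(38) - 2*(8) = -92; iterating: a(2)=-92, a(3)=108, a(4)=-32, a(5)=-152, a(6)=368, a(7)=-432, a(8)=128, a(9)=608, a(10)=-1472, a(11)=1728; answer 1728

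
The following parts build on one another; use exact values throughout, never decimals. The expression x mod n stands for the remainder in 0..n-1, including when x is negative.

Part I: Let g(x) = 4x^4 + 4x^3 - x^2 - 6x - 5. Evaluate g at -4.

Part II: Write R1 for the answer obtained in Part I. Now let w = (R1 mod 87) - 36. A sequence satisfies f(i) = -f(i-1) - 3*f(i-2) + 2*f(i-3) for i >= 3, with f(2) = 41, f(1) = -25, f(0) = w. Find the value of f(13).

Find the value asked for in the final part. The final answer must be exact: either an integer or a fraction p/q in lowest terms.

-15479

Part I: 4*(-4)^4 + 4*(-4)^3 - 1*(-4)^2 - 6*(-4)^1 - 5 = (1024) + (-256) + (-16) + (24) + (-5) = 771; answer 771
Part II: R1 = 771; w = 39; f(3) = -1*(41) - 3*(-25) + 2*(39) = 112; iterating: f(3)=112, f(4)=-285, f(5)=31, f(6)=1048, f(7)=-1711, f(8)=-1371, f(9)=8600, f(10)=-7909, f(11)=-20633, f(12)=61560, f(13)=-15479; answer -15479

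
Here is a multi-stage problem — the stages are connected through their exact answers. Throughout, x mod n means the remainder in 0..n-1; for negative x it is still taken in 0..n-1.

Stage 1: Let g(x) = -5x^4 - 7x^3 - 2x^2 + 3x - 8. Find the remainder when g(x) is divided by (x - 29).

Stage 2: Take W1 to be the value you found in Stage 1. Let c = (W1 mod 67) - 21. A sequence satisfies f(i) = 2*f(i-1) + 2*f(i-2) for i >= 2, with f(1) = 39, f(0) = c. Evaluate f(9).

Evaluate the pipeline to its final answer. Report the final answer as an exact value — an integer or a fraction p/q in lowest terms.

154608

Stage 1: remainder = value at the root: -5*(29)^4 - 7*(29)^3 - 2*(29)^2 + 3*(29)^1 - 8 = (-3536405) + (-170723) + (-1682) + (87) + (-8) = -3708731; answer -3708731
Stage 2: W1 = -3708731; c = 33; f(2) = 2*(39) + 2*(33) = 144; iterating: f(2)=144, f(3)=366, f(4)=1020, f(5)=2772, f(6)=7584, f(7)=20712, f(8)=56592, f(9)=154608; answer 154608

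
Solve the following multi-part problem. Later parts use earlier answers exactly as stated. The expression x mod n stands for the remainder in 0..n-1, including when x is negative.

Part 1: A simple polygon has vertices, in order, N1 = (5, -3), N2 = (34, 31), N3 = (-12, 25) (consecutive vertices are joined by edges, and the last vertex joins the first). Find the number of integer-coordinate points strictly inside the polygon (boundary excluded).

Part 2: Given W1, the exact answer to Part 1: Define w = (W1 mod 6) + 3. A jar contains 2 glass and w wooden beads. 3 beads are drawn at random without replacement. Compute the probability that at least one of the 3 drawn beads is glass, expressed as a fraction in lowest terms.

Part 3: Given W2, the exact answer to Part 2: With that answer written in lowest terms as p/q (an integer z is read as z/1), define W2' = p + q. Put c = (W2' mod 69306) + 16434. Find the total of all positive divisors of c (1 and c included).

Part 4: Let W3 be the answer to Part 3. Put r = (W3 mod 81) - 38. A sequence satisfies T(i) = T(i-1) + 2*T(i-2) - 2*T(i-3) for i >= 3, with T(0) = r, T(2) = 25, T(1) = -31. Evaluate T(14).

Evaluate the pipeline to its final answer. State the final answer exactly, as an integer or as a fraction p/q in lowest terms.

Part 1: cross terms: (5*31 - 34*-3)=257, (34*25 - -12*31)=1222, (-12*-3 - 5*25)=-89; twice the area = |1390| = 1390; area = 695; boundary points = 1 + 2 + 1 = 4; strictly interior points = area - boundary/2 + 1 = 694; answer 694
Part 2: W1 = 694; w = 7; total draws C(9,3) = 84; complement C(7,3) = 35; favorable 84 - 35 = 49; P = 7/12; answer 7/12
Part 3: W2 = 7/12; threaded value p + q = 19; c = 16453; 16453 is prime, so its only divisors are 1 and 16453; sigma = 1 + 16453 = 16454; answer 16454
Part 4: W3 = 16454; r = -27; T(3) = 1*(25) + 2*(-31) - 2*(-27) = 17; iterating: T(3)=17, T(4)=129, T(5)=113, T(6)=337, T(7)=305, T(8)=753, T(9)=689, T(10)=1585, T(11)=1457, T(12)=3249, T(13)=2993, T(14)=6577; answer 6577

6577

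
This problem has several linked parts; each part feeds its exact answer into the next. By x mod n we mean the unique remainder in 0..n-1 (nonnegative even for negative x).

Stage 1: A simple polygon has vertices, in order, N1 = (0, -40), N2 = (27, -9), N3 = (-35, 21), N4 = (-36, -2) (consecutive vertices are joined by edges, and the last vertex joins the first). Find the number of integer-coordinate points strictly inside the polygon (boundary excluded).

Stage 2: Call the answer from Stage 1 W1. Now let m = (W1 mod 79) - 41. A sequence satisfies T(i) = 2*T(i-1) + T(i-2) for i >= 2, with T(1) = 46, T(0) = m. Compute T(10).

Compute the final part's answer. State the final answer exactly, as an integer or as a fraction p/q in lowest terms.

Stage 1: cross terms: (0*-9 - 27*-40)=1080, (27*21 - -35*-9)=252, (-35*-2 - -36*21)=826, (-36*-40 - 0*-2)=1440; twice the area = |3598| = 3598; area = 1799; boundary points = 1 + 2 + 1 + 2 = 6; strictly interior points = area - boundary/2 + 1 = 1797; answer 1797
Stage 2: W1 = 1797; m = 18; T(2) = 2*(46) + 1*(18) = 110; iterating: T(2)=110, T(3)=266, T(4)=642, T(5)=1550, T(6)=3742, T(7)=9034, T(8)=21810, T(9)=52654, T(10)=127118; answer 127118

127118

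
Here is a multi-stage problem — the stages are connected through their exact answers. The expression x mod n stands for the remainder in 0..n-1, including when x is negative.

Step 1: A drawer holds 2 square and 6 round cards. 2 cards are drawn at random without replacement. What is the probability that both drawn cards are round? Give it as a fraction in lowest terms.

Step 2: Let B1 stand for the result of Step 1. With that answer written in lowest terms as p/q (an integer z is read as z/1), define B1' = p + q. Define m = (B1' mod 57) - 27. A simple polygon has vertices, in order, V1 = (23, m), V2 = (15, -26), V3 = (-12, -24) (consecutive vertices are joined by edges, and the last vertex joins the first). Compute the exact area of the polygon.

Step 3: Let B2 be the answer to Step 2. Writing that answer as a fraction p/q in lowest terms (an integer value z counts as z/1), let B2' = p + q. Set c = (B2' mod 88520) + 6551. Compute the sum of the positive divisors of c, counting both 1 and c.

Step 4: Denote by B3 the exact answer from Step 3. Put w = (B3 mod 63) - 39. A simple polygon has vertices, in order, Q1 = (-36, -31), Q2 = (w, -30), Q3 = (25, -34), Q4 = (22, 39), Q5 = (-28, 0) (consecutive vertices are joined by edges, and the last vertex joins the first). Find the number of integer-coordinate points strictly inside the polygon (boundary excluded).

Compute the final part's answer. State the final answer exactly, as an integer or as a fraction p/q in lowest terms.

Step 1: total draws C(8,2) = 28; favorable C(6,2) = 15; P = 15/28; answer 15/28
Step 2: B1 = 15/28; threaded value p + q = 43; m = 16; cross terms: (23*-26 - 15*16)=-838, (15*-24 - -12*-26)=-672, (-12*16 - 23*-24)=360; twice the area = |-1150| = 1150; area = 575; answer 575
Step 3: B2 = 575; threaded value p + q = 576; c = 7127; 7127 is prime, so its only divisors are 1 and 7127; sigma = 1 + 7127 = 7128; answer 7128
Step 4: B3 = 7128; w = -30; cross terms: (-36*-30 - -30*-31)=150, (-30*-34 - 25*-30)=1770, (25*39 - 22*-34)=1723, (22*0 - -28*39)=1092, (-28*-31 - -36*0)=868; twice the area = |5603| = 5603; area = 5603/2; boundary points = 1 + 1 + 1 + 1 + 1 = 5; strictly interior points = area - boundary/2 + 1 = 2800; answer 2800

2800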